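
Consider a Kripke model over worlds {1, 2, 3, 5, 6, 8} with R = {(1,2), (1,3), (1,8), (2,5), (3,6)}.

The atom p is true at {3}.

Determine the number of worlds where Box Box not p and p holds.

1: Box Box not p is T, p is F. ✗
2: Box Box not p is T, p is F. ✗
3: Box Box not p is T, p is T. ✓
5: Box Box not p is T, p is F. ✗
6: Box Box not p is T, p is F. ✗
8: Box Box not p is T, p is F. ✗
Satisfying worlds: {3}.

1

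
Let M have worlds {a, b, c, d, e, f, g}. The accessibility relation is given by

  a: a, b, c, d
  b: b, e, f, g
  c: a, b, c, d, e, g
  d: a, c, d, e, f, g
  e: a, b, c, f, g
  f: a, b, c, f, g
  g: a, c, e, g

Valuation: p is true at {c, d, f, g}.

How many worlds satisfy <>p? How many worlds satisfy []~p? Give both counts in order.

7 and 0

For <>p:
a: successors {a, b, c, d}; p there: a:F, b:F, c:T, d:T. ✓
b: successors {b, e, f, g}; p there: b:F, e:F, f:T, g:T. ✓
c: successors {a, b, c, d, e, g}; p there: a:F, b:F, c:T, d:T, e:F, g:T. ✓
d: successors {a, c, d, e, f, g}; p there: a:F, c:T, d:T, e:F, f:T, g:T. ✓
e: successors {a, b, c, f, g}; p there: a:F, b:F, c:T, f:T, g:T. ✓
f: successors {a, b, c, f, g}; p there: a:F, b:F, c:T, f:T, g:T. ✓
g: successors {a, c, e, g}; p there: a:F, c:T, e:F, g:T. ✓
— 7 worlds.
For []~p:
a: successors {a, b, c, d}; ~p there: a:T, b:T, c:F, d:F. ✗
b: successors {b, e, f, g}; ~p there: b:T, e:T, f:F, g:F. ✗
c: successors {a, b, c, d, e, g}; ~p there: a:T, b:T, c:F, d:F, e:T, g:F. ✗
d: successors {a, c, d, e, f, g}; ~p there: a:T, c:F, d:F, e:T, f:F, g:F. ✗
e: successors {a, b, c, f, g}; ~p there: a:T, b:T, c:F, f:F, g:F. ✗
f: successors {a, b, c, f, g}; ~p there: a:T, b:T, c:F, f:F, g:F. ✗
g: successors {a, c, e, g}; ~p there: a:T, c:F, e:T, g:F. ✗
— 0 worlds.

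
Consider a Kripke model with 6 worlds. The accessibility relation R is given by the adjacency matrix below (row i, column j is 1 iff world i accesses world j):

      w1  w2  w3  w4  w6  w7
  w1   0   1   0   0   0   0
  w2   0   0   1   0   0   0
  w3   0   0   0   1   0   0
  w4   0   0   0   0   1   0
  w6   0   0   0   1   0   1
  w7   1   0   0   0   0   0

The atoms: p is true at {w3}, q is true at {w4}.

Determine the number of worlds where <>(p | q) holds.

w1: successors {w2}; p | q there: w2:F. ✗
w2: successors {w3}; p | q there: w3:T. ✓
w3: successors {w4}; p | q there: w4:T. ✓
w4: successors {w6}; p | q there: w6:F. ✗
w6: successors {w4, w7}; p | q there: w4:T, w7:F. ✓
w7: successors {w1}; p | q there: w1:F. ✗
Satisfying worlds: {w2, w3, w6}.

3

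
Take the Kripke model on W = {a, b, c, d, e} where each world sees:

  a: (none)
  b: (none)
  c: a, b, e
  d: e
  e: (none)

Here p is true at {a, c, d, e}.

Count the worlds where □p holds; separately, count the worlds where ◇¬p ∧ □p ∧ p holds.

4 and 0

For □p:
a: no successors, so □p holds vacuously. ✓
b: no successors, so □p holds vacuously. ✓
c: successors {a, b, e}; p there: a:T, b:F, e:T. ✗
d: successors {e}; p there: e:T. ✓
e: no successors, so □p holds vacuously. ✓
— 4 worlds.
For ◇¬p ∧ □p ∧ p:
a: ◇¬p ∧ □p is F, p is T. ✗
b: ◇¬p ∧ □p is F, p is F. ✗
c: ◇¬p ∧ □p is F, p is T. ✗
d: ◇¬p ∧ □p is F, p is T. ✗
e: ◇¬p ∧ □p is F, p is T. ✗
— 0 worlds.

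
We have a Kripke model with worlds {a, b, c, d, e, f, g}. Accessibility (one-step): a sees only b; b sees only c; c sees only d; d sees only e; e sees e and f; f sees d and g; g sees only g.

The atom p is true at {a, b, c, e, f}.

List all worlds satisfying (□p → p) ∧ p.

{a, b, c, e, f}

a: □p → p is T, p is T. ✓
b: □p → p is T, p is T. ✓
c: □p → p is T, p is T. ✓
d: □p → p is F, p is F. ✗
e: □p → p is T, p is T. ✓
f: □p → p is T, p is T. ✓
g: □p → p is T, p is F. ✗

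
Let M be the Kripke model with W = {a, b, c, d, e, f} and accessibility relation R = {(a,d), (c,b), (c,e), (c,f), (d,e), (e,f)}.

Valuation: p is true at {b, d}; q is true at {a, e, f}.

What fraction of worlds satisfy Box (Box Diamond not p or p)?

a: successors {d}; Box Diamond not p or p there: d:T. ✓
b: no successors, so Box (Box Diamond not p or p) holds vacuously. ✓
c: successors {b, e, f}; Box Diamond not p or p there: b:T, e:F, f:T. ✗
d: successors {e}; Box Diamond not p or p there: e:F. ✗
e: successors {f}; Box Diamond not p or p there: f:T. ✓
f: no successors, so Box (Box Diamond not p or p) holds vacuously. ✓
That's 4 of 6 worlds, so 4/6 = 2/3.

2/3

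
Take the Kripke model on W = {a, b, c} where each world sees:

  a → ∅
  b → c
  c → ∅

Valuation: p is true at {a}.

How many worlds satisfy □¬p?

3

a: no successors, so □¬p holds vacuously. ✓
b: successors {c}; ¬p there: c:T. ✓
c: no successors, so □¬p holds vacuously. ✓
Satisfying worlds: {a, b, c}.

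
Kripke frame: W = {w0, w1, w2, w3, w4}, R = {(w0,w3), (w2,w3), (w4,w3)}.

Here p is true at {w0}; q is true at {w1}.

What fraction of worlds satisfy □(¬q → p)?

2/5

w0: successors {w3}; ¬q → p there: w3:F. ✗
w1: no successors, so □(¬q → p) holds vacuously. ✓
w2: successors {w3}; ¬q → p there: w3:F. ✗
w3: no successors, so □(¬q → p) holds vacuously. ✓
w4: successors {w3}; ¬q → p there: w3:F. ✗
That's 2 of 5 worlds, so 2/5.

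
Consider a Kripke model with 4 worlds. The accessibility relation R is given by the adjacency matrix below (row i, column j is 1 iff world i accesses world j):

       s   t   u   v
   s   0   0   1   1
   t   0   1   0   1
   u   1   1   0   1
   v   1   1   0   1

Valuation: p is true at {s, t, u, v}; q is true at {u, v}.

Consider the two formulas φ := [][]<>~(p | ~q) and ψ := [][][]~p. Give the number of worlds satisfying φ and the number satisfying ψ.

0 and 0

For [][]<>~(p | ~q):
s: successors {u, v}; []<>~(p | ~q) there: u:F, v:F. ✗
t: successors {t, v}; []<>~(p | ~q) there: t:F, v:F. ✗
u: successors {s, t, v}; []<>~(p | ~q) there: s:F, t:F, v:F. ✗
v: successors {s, t, v}; []<>~(p | ~q) there: s:F, t:F, v:F. ✗
— 0 worlds.
For [][][]~p:
s: successors {u, v}; [][]~p there: u:F, v:F. ✗
t: successors {t, v}; [][]~p there: t:F, v:F. ✗
u: successors {s, t, v}; [][]~p there: s:F, t:F, v:F. ✗
v: successors {s, t, v}; [][]~p there: s:F, t:F, v:F. ✗
— 0 worlds.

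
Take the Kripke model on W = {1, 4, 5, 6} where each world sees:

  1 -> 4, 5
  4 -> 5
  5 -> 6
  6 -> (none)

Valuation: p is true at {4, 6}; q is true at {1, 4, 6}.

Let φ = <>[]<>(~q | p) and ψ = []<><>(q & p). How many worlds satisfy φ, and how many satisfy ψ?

For <>[]<>(~q | p):
1: successors {4, 5}; []<>(~q | p) there: 4:T, 5:F. ✓
4: successors {5}; []<>(~q | p) there: 5:F. ✗
5: successors {6}; []<>(~q | p) there: 6:T. ✓
6: no successors, so <>[]<>(~q | p) fails. ✗
— 2 worlds.
For []<><>(q & p):
1: successors {4, 5}; <><>(q & p) there: 4:T, 5:F. ✗
4: successors {5}; <><>(q & p) there: 5:F. ✗
5: successors {6}; <><>(q & p) there: 6:F. ✗
6: no successors, so []<><>(q & p) holds vacuously. ✓
— 1 world.

2 and 1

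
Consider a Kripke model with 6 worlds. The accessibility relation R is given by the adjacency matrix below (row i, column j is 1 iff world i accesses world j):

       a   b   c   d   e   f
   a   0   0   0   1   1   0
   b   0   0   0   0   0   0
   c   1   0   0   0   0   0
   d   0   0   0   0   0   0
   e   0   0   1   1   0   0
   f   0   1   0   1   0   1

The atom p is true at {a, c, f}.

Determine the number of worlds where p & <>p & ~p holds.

a: p & <>p is F, ~p is F. ✗
b: p & <>p is F, ~p is T. ✗
c: p & <>p is T, ~p is F. ✗
d: p & <>p is F, ~p is T. ✗
e: p & <>p is F, ~p is T. ✗
f: p & <>p is T, ~p is F. ✗
Satisfying worlds: ∅.

0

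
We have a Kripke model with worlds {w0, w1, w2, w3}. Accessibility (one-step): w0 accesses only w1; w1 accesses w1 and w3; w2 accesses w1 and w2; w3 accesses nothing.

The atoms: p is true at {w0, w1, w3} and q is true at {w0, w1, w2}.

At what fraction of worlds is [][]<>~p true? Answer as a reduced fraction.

1/4

w0: successors {w1}; []<>~p there: w1:F. ✗
w1: successors {w1, w3}; []<>~p there: w1:F, w3:T. ✗
w2: successors {w1, w2}; []<>~p there: w1:F, w2:F. ✗
w3: no successors, so [][]<>~p holds vacuously. ✓
That's 1 of 4 worlds, so 1/4.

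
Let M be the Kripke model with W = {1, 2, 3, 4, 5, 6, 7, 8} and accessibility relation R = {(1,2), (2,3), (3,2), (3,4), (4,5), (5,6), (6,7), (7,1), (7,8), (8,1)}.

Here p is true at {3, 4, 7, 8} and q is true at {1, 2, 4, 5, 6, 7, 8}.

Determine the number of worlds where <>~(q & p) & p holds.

4

1: <>~(q & p) is T, p is F. ✗
2: <>~(q & p) is T, p is F. ✗
3: <>~(q & p) is T, p is T. ✓
4: <>~(q & p) is T, p is T. ✓
5: <>~(q & p) is T, p is F. ✗
6: <>~(q & p) is F, p is F. ✗
7: <>~(q & p) is T, p is T. ✓
8: <>~(q & p) is T, p is T. ✓
Satisfying worlds: {3, 4, 7, 8}.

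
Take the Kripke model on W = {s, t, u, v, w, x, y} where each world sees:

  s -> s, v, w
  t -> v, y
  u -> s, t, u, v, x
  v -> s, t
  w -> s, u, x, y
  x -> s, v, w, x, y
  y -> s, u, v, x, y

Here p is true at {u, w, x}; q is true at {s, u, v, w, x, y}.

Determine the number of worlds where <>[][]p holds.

0

s: successors {s, v, w}; [][]p there: s:F, v:F, w:F. ✗
t: successors {v, y}; [][]p there: v:F, y:F. ✗
u: successors {s, t, u, v, x}; [][]p there: s:F, t:F, u:F, v:F, x:F. ✗
v: successors {s, t}; [][]p there: s:F, t:F. ✗
w: successors {s, u, x, y}; [][]p there: s:F, u:F, x:F, y:F. ✗
x: successors {s, v, w, x, y}; [][]p there: s:F, v:F, w:F, x:F, y:F. ✗
y: successors {s, u, v, x, y}; [][]p there: s:F, u:F, v:F, x:F, y:F. ✗
Satisfying worlds: ∅.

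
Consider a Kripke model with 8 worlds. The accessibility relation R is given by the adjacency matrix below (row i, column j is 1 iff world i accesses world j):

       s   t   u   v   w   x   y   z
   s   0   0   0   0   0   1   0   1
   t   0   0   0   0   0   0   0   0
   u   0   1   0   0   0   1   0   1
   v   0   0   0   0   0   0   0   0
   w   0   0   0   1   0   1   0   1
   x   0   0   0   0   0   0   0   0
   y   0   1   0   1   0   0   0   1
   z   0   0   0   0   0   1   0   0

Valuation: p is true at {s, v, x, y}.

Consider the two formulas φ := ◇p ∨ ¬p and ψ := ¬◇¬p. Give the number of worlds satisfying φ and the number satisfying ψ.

6 and 4

For ◇p ∨ ¬p:
s: ◇p is T, ¬p is F. ✓
t: ◇p is F, ¬p is T. ✓
u: ◇p is T, ¬p is T. ✓
v: ◇p is F, ¬p is F. ✗
w: ◇p is T, ¬p is T. ✓
x: ◇p is F, ¬p is F. ✗
y: ◇p is T, ¬p is F. ✓
z: ◇p is T, ¬p is T. ✓
— 6 worlds.
For ¬◇¬p:
s: ◇¬p is T. ✗
t: ◇¬p is F. ✓
u: ◇¬p is T. ✗
v: ◇¬p is F. ✓
w: ◇¬p is T. ✗
x: ◇¬p is F. ✓
y: ◇¬p is T. ✗
z: ◇¬p is F. ✓
— 4 worlds.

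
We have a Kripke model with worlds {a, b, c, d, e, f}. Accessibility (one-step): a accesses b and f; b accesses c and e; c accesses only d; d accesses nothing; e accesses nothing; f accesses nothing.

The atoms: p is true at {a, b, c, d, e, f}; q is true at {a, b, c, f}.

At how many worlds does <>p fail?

3

a: successors {b, f}; p there: b:T, f:T. ✓
b: successors {c, e}; p there: c:T, e:T. ✓
c: successors {d}; p there: d:T. ✓
d: no successors, so <>p fails. ✗
e: no successors, so <>p fails. ✗
f: no successors, so <>p fails. ✗
Satisfying worlds: {a, b, c}.
So <>p fails at the other 3 worlds.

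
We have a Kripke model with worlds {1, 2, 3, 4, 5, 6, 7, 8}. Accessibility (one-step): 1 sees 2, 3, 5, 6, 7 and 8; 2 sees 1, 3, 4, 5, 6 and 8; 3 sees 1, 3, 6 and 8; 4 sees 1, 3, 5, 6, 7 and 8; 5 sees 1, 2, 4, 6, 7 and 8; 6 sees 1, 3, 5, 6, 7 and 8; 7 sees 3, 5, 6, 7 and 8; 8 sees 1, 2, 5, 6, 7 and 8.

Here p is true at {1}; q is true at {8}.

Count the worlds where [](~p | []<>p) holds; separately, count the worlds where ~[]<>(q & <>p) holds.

2 and 0

For [](~p | []<>p):
1: successors {2, 3, 5, 6, 7, 8}; ~p | []<>p there: 2:T, 3:T, 5:T, 6:T, 7:T, 8:T. ✓
2: successors {1, 3, 4, 5, 6, 8}; ~p | []<>p there: 1:F, 3:T, 4:T, 5:T, 6:T, 8:T. ✗
3: successors {1, 3, 6, 8}; ~p | []<>p there: 1:F, 3:T, 6:T, 8:T. ✗
4: successors {1, 3, 5, 6, 7, 8}; ~p | []<>p there: 1:F, 3:T, 5:T, 6:T, 7:T, 8:T. ✗
5: successors {1, 2, 4, 6, 7, 8}; ~p | []<>p there: 1:F, 2:T, 4:T, 6:T, 7:T, 8:T. ✗
6: successors {1, 3, 5, 6, 7, 8}; ~p | []<>p there: 1:F, 3:T, 5:T, 6:T, 7:T, 8:T. ✗
7: successors {3, 5, 6, 7, 8}; ~p | []<>p there: 3:T, 5:T, 6:T, 7:T, 8:T. ✓
8: successors {1, 2, 5, 6, 7, 8}; ~p | []<>p there: 1:F, 2:T, 5:T, 6:T, 7:T, 8:T. ✗
— 2 worlds.
For ~[]<>(q & <>p):
1: []<>(q & <>p) is T. ✗
2: []<>(q & <>p) is T. ✗
3: []<>(q & <>p) is T. ✗
4: []<>(q & <>p) is T. ✗
5: []<>(q & <>p) is T. ✗
6: []<>(q & <>p) is T. ✗
7: []<>(q & <>p) is T. ✗
8: []<>(q & <>p) is T. ✗
— 0 worlds.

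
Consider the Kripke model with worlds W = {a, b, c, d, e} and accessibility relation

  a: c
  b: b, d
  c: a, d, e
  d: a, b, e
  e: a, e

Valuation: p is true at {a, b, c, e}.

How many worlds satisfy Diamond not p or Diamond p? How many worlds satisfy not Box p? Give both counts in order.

For Diamond not p or Diamond p:
a: Diamond not p is F, Diamond p is T. ✓
b: Diamond not p is T, Diamond p is T. ✓
c: Diamond not p is T, Diamond p is T. ✓
d: Diamond not p is F, Diamond p is T. ✓
e: Diamond not p is F, Diamond p is T. ✓
— 5 worlds.
For not Box p:
a: Box p is T. ✗
b: Box p is F. ✓
c: Box p is F. ✓
d: Box p is T. ✗
e: Box p is T. ✗
— 2 worlds.

5 and 2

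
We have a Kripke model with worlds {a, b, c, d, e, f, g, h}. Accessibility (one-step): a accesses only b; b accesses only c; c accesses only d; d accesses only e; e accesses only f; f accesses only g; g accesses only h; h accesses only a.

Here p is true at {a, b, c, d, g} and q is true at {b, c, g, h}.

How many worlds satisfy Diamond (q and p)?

a: successors {b}; q and p there: b:T. ✓
b: successors {c}; q and p there: c:T. ✓
c: successors {d}; q and p there: d:F. ✗
d: successors {e}; q and p there: e:F. ✗
e: successors {f}; q and p there: f:F. ✗
f: successors {g}; q and p there: g:T. ✓
g: successors {h}; q and p there: h:F. ✗
h: successors {a}; q and p there: a:F. ✗
Satisfying worlds: {a, b, f}.

3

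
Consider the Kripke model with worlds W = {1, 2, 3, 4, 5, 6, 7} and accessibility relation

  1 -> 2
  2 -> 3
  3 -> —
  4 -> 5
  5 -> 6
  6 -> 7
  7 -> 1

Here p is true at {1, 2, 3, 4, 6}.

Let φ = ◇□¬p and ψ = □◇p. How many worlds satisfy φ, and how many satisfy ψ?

2 and 5

For ◇□¬p:
1: successors {2}; □¬p there: 2:F. ✗
2: successors {3}; □¬p there: 3:T. ✓
3: no successors, so ◇□¬p fails. ✗
4: successors {5}; □¬p there: 5:F. ✗
5: successors {6}; □¬p there: 6:T. ✓
6: successors {7}; □¬p there: 7:F. ✗
7: successors {1}; □¬p there: 1:F. ✗
— 2 worlds.
For □◇p:
1: successors {2}; ◇p there: 2:T. ✓
2: successors {3}; ◇p there: 3:F. ✗
3: no successors, so □◇p holds vacuously. ✓
4: successors {5}; ◇p there: 5:T. ✓
5: successors {6}; ◇p there: 6:F. ✗
6: successors {7}; ◇p there: 7:T. ✓
7: successors {1}; ◇p there: 1:T. ✓
— 5 worlds.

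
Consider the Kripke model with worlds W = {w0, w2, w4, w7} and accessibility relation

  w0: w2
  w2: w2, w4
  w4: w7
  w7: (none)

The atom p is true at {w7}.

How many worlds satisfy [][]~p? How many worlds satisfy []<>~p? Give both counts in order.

3 and 2

For [][]~p:
w0: successors {w2}; []~p there: w2:T. ✓
w2: successors {w2, w4}; []~p there: w2:T, w4:F. ✗
w4: successors {w7}; []~p there: w7:T. ✓
w7: no successors, so [][]~p holds vacuously. ✓
— 3 worlds.
For []<>~p:
w0: successors {w2}; <>~p there: w2:T. ✓
w2: successors {w2, w4}; <>~p there: w2:T, w4:F. ✗
w4: successors {w7}; <>~p there: w7:F. ✗
w7: no successors, so []<>~p holds vacuously. ✓
— 2 worlds.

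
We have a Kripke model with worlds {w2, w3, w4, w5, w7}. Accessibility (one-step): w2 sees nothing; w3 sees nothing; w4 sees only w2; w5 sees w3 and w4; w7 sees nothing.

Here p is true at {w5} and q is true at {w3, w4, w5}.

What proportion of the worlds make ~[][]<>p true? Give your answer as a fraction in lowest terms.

w2: [][]<>p is T. ✗
w3: [][]<>p is T. ✗
w4: [][]<>p is T. ✗
w5: [][]<>p is F. ✓
w7: [][]<>p is T. ✗
That's 1 of 5 worlds, so 1/5.

1/5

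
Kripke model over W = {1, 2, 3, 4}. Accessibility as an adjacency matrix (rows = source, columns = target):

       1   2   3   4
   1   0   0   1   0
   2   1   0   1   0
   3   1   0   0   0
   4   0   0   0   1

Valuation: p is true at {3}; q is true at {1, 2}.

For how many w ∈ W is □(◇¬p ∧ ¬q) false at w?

2

1: successors {3}; ◇¬p ∧ ¬q there: 3:T. ✓
2: successors {1, 3}; ◇¬p ∧ ¬q there: 1:F, 3:T. ✗
3: successors {1}; ◇¬p ∧ ¬q there: 1:F. ✗
4: successors {4}; ◇¬p ∧ ¬q there: 4:T. ✓
Satisfying worlds: {1, 4}.
So □(◇¬p ∧ ¬q) fails at the other 2 worlds.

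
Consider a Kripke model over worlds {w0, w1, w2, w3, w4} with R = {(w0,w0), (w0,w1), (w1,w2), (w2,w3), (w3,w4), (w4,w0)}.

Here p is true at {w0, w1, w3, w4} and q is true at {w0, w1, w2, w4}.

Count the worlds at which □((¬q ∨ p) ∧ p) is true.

w0: successors {w0, w1}; (¬q ∨ p) ∧ p there: w0:T, w1:T. ✓
w1: successors {w2}; (¬q ∨ p) ∧ p there: w2:F. ✗
w2: successors {w3}; (¬q ∨ p) ∧ p there: w3:T. ✓
w3: successors {w4}; (¬q ∨ p) ∧ p there: w4:T. ✓
w4: successors {w0}; (¬q ∨ p) ∧ p there: w0:T. ✓
Satisfying worlds: {w0, w2, w3, w4}.

4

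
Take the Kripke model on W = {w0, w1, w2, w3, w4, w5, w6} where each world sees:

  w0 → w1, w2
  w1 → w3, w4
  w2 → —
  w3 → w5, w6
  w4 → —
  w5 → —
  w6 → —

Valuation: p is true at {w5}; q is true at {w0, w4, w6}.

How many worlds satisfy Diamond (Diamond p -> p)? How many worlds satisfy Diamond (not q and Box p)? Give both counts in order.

For Diamond (Diamond p -> p):
w0: successors {w1, w2}; Diamond p -> p there: w1:T, w2:T. ✓
w1: successors {w3, w4}; Diamond p -> p there: w3:F, w4:T. ✓
w2: no successors, so Diamond (Diamond p -> p) fails. ✗
w3: successors {w5, w6}; Diamond p -> p there: w5:T, w6:T. ✓
w4: no successors, so Diamond (Diamond p -> p) fails. ✗
w5: no successors, so Diamond (Diamond p -> p) fails. ✗
w6: no successors, so Diamond (Diamond p -> p) fails. ✗
— 3 worlds.
For Diamond (not q and Box p):
w0: successors {w1, w2}; not q and Box p there: w1:F, w2:T. ✓
w1: successors {w3, w4}; not q and Box p there: w3:F, w4:F. ✗
w2: no successors, so Diamond (not q and Box p) fails. ✗
w3: successors {w5, w6}; not q and Box p there: w5:T, w6:F. ✓
w4: no successors, so Diamond (not q and Box p) fails. ✗
w5: no successors, so Diamond (not q and Box p) fails. ✗
w6: no successors, so Diamond (not q and Box p) fails. ✗
— 2 worlds.

3 and 2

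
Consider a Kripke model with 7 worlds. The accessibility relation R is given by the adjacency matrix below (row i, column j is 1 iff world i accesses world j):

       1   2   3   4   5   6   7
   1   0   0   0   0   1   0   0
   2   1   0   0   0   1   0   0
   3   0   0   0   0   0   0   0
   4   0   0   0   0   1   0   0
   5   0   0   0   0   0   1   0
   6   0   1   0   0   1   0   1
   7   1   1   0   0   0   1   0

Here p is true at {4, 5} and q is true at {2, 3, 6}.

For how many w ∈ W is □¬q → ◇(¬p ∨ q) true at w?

4

1: □¬q is T, ◇(¬p ∨ q) is F. ✗
2: □¬q is T, ◇(¬p ∨ q) is T. ✓
3: □¬q is T, ◇(¬p ∨ q) is F. ✗
4: □¬q is T, ◇(¬p ∨ q) is F. ✗
5: □¬q is F, ◇(¬p ∨ q) is T. ✓
6: □¬q is F, ◇(¬p ∨ q) is T. ✓
7: □¬q is F, ◇(¬p ∨ q) is T. ✓
Satisfying worlds: {2, 5, 6, 7}.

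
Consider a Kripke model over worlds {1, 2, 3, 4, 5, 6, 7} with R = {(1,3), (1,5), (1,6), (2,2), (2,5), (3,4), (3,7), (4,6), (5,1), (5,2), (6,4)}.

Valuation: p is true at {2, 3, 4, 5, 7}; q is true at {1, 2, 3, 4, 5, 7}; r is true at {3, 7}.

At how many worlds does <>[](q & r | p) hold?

1: successors {3, 5, 6}; [](q & r | p) there: 3:T, 5:F, 6:T. ✓
2: successors {2, 5}; [](q & r | p) there: 2:T, 5:F. ✓
3: successors {4, 7}; [](q & r | p) there: 4:F, 7:T. ✓
4: successors {6}; [](q & r | p) there: 6:T. ✓
5: successors {1, 2}; [](q & r | p) there: 1:F, 2:T. ✓
6: successors {4}; [](q & r | p) there: 4:F. ✗
7: no successors, so <>[](q & r | p) fails. ✗
Satisfying worlds: {1, 2, 3, 4, 5}.

5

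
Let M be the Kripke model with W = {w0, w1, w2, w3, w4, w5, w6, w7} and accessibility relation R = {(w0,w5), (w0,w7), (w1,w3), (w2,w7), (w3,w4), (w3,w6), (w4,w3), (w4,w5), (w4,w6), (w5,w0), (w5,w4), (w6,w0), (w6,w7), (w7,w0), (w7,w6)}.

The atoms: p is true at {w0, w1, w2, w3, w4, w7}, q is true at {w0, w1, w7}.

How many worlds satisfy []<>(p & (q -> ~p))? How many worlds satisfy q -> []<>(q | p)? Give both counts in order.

1 and 8

For []<>(p & (q -> ~p)):
w0: successors {w5, w7}; <>(p & (q -> ~p)) there: w5:T, w7:F. ✗
w1: successors {w3}; <>(p & (q -> ~p)) there: w3:T. ✓
w2: successors {w7}; <>(p & (q -> ~p)) there: w7:F. ✗
w3: successors {w4, w6}; <>(p & (q -> ~p)) there: w4:T, w6:F. ✗
w4: successors {w3, w5, w6}; <>(p & (q -> ~p)) there: w3:T, w5:T, w6:F. ✗
w5: successors {w0, w4}; <>(p & (q -> ~p)) there: w0:F, w4:T. ✗
w6: successors {w0, w7}; <>(p & (q -> ~p)) there: w0:F, w7:F. ✗
w7: successors {w0, w6}; <>(p & (q -> ~p)) there: w0:F, w6:F. ✗
— 1 world.
For q -> []<>(q | p):
w0: q is T, []<>(q | p) is T. ✓
w1: q is T, []<>(q | p) is T. ✓
w2: q is F, []<>(q | p) is T. ✓
w3: q is F, []<>(q | p) is T. ✓
w4: q is F, []<>(q | p) is T. ✓
w5: q is F, []<>(q | p) is T. ✓
w6: q is F, []<>(q | p) is T. ✓
w7: q is T, []<>(q | p) is T. ✓
— 8 worlds.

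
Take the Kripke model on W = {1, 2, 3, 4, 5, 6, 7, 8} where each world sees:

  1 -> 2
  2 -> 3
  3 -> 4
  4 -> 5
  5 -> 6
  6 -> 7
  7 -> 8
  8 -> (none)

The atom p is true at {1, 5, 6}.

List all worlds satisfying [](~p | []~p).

{1, 2, 3, 5, 6, 7, 8}

1: successors {2}; ~p | []~p there: 2:T. ✓
2: successors {3}; ~p | []~p there: 3:T. ✓
3: successors {4}; ~p | []~p there: 4:T. ✓
4: successors {5}; ~p | []~p there: 5:F. ✗
5: successors {6}; ~p | []~p there: 6:T. ✓
6: successors {7}; ~p | []~p there: 7:T. ✓
7: successors {8}; ~p | []~p there: 8:T. ✓
8: no successors, so [](~p | []~p) holds vacuously. ✓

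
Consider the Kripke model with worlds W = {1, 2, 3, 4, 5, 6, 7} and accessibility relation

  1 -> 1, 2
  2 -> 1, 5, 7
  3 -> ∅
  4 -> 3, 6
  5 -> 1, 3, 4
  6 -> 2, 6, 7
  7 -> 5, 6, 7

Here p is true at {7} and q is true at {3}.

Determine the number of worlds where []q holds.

1

1: successors {1, 2}; q there: 1:F, 2:F. ✗
2: successors {1, 5, 7}; q there: 1:F, 5:F, 7:F. ✗
3: no successors, so []q holds vacuously. ✓
4: successors {3, 6}; q there: 3:T, 6:F. ✗
5: successors {1, 3, 4}; q there: 1:F, 3:T, 4:F. ✗
6: successors {2, 6, 7}; q there: 2:F, 6:F, 7:F. ✗
7: successors {5, 6, 7}; q there: 5:F, 6:F, 7:F. ✗
Satisfying worlds: {3}.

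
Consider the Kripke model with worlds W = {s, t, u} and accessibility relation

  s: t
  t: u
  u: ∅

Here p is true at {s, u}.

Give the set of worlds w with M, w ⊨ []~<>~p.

{s, t, u}

s: successors {t}; ~<>~p there: t:T. ✓
t: successors {u}; ~<>~p there: u:T. ✓
u: no successors, so []~<>~p holds vacuously. ✓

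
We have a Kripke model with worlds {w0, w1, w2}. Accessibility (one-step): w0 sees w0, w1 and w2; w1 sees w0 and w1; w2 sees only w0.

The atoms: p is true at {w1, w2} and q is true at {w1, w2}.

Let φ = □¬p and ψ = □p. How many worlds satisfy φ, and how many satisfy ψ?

For □¬p:
w0: successors {w0, w1, w2}; ¬p there: w0:T, w1:F, w2:F. ✗
w1: successors {w0, w1}; ¬p there: w0:T, w1:F. ✗
w2: successors {w0}; ¬p there: w0:T. ✓
— 1 world.
For □p:
w0: successors {w0, w1, w2}; p there: w0:F, w1:T, w2:T. ✗
w1: successors {w0, w1}; p there: w0:F, w1:T. ✗
w2: successors {w0}; p there: w0:F. ✗
— 0 worlds.

1 and 0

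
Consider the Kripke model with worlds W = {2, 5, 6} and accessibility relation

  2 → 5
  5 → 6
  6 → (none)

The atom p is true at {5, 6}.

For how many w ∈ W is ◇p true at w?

2: successors {5}; p there: 5:T. ✓
5: successors {6}; p there: 6:T. ✓
6: no successors, so ◇p fails. ✗
Satisfying worlds: {2, 5}.

2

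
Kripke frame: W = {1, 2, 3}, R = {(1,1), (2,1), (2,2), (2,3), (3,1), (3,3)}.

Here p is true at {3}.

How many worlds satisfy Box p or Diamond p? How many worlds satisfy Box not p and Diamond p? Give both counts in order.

For Box p or Diamond p:
1: Box p is F, Diamond p is F. ✗
2: Box p is F, Diamond p is T. ✓
3: Box p is F, Diamond p is T. ✓
— 2 worlds.
For Box not p and Diamond p:
1: Box not p is T, Diamond p is F. ✗
2: Box not p is F, Diamond p is T. ✗
3: Box not p is F, Diamond p is T. ✗
— 0 worlds.

2 and 0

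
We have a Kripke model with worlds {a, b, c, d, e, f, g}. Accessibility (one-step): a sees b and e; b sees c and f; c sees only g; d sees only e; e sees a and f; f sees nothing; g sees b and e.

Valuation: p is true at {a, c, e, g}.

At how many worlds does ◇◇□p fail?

4

a: successors {b, e}; ◇□p there: b:T, e:T. ✓
b: successors {c, f}; ◇□p there: c:F, f:F. ✗
c: successors {g}; ◇□p there: g:F. ✗
d: successors {e}; ◇□p there: e:T. ✓
e: successors {a, f}; ◇□p there: a:F, f:F. ✗
f: no successors, so ◇◇□p fails. ✗
g: successors {b, e}; ◇□p there: b:T, e:T. ✓
Satisfying worlds: {a, d, g}.
So ◇◇□p fails at the other 4 worlds.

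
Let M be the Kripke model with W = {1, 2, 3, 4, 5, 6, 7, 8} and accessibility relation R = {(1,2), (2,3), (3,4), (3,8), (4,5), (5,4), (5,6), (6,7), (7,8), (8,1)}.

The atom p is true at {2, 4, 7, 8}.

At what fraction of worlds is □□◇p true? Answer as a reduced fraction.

1/2

1: successors {2}; □◇p there: 2:T. ✓
2: successors {3}; □◇p there: 3:F. ✗
3: successors {4, 8}; □◇p there: 4:T, 8:T. ✓
4: successors {5}; □◇p there: 5:F. ✗
5: successors {4, 6}; □◇p there: 4:T, 6:T. ✓
6: successors {7}; □◇p there: 7:F. ✗
7: successors {8}; □◇p there: 8:T. ✓
8: successors {1}; □◇p there: 1:F. ✗
That's 4 of 8 worlds, so 4/8 = 1/2.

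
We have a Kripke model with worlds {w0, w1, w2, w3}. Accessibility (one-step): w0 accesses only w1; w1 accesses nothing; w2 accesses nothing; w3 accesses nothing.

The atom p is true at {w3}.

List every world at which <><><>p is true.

w0: successors {w1}; <><>p there: w1:F. ✗
w1: no successors, so <><><>p fails. ✗
w2: no successors, so <><><>p fails. ✗
w3: no successors, so <><><>p fails. ✗

∅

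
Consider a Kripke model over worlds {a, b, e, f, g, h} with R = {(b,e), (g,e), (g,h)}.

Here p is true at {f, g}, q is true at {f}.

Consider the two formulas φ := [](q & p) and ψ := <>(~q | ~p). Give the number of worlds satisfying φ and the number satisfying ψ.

For [](q & p):
a: no successors, so [](q & p) holds vacuously. ✓
b: successors {e}; q & p there: e:F. ✗
e: no successors, so [](q & p) holds vacuously. ✓
f: no successors, so [](q & p) holds vacuously. ✓
g: successors {e, h}; q & p there: e:F, h:F. ✗
h: no successors, so [](q & p) holds vacuously. ✓
— 4 worlds.
For <>(~q | ~p):
a: no successors, so <>(~q | ~p) fails. ✗
b: successors {e}; ~q | ~p there: e:T. ✓
e: no successors, so <>(~q | ~p) fails. ✗
f: no successors, so <>(~q | ~p) fails. ✗
g: successors {e, h}; ~q | ~p there: e:T, h:T. ✓
h: no successors, so <>(~q | ~p) fails. ✗
— 2 worlds.

4 and 2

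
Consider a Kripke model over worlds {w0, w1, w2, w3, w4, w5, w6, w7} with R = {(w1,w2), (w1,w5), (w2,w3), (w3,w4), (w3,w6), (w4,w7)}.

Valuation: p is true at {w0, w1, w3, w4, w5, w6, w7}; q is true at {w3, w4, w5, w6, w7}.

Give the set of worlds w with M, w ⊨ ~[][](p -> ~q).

{w1, w2, w3}

w0: [][](p -> ~q) is T. ✗
w1: [][](p -> ~q) is F. ✓
w2: [][](p -> ~q) is F. ✓
w3: [][](p -> ~q) is F. ✓
w4: [][](p -> ~q) is T. ✗
w5: [][](p -> ~q) is T. ✗
w6: [][](p -> ~q) is T. ✗
w7: [][](p -> ~q) is T. ✗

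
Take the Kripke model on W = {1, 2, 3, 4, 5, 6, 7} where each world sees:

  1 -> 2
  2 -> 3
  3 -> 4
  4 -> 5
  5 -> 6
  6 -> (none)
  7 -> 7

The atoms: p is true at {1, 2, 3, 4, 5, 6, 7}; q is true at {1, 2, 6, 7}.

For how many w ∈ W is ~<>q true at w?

1: <>q is T. ✗
2: <>q is F. ✓
3: <>q is F. ✓
4: <>q is F. ✓
5: <>q is T. ✗
6: <>q is F. ✓
7: <>q is T. ✗
Satisfying worlds: {2, 3, 4, 6}.

4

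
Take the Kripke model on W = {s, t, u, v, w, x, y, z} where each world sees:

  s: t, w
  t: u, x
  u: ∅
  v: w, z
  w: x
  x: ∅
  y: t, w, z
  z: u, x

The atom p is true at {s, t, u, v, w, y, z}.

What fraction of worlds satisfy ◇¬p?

s: successors {t, w}; ¬p there: t:F, w:F. ✗
t: successors {u, x}; ¬p there: u:F, x:T. ✓
u: no successors, so ◇¬p fails. ✗
v: successors {w, z}; ¬p there: w:F, z:F. ✗
w: successors {x}; ¬p there: x:T. ✓
x: no successors, so ◇¬p fails. ✗
y: successors {t, w, z}; ¬p there: t:F, w:F, z:F. ✗
z: successors {u, x}; ¬p there: u:F, x:T. ✓
That's 3 of 8 worlds, so 3/8.

3/8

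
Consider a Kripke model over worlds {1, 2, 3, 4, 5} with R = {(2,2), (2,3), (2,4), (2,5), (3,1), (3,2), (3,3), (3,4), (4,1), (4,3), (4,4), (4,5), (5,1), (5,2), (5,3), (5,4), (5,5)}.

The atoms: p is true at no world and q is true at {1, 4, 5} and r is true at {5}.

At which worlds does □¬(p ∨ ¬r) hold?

{1}

1: no successors, so □¬(p ∨ ¬r) holds vacuously. ✓
2: successors {2, 3, 4, 5}; ¬(p ∨ ¬r) there: 2:F, 3:F, 4:F, 5:T. ✗
3: successors {1, 2, 3, 4}; ¬(p ∨ ¬r) there: 1:F, 2:F, 3:F, 4:F. ✗
4: successors {1, 3, 4, 5}; ¬(p ∨ ¬r) there: 1:F, 3:F, 4:F, 5:T. ✗
5: successors {1, 2, 3, 4, 5}; ¬(p ∨ ¬r) there: 1:F, 2:F, 3:F, 4:F, 5:T. ✗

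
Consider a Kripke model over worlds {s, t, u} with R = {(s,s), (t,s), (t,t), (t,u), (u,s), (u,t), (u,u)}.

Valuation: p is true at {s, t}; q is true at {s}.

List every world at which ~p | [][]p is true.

s: ~p is F, [][]p is T. ✓
t: ~p is F, [][]p is F. ✗
u: ~p is T, [][]p is F. ✓

{s, u}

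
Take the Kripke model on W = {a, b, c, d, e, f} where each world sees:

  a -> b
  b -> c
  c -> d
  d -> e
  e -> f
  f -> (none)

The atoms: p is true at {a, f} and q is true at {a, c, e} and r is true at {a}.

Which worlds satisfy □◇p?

{d, f}

a: successors {b}; ◇p there: b:F. ✗
b: successors {c}; ◇p there: c:F. ✗
c: successors {d}; ◇p there: d:F. ✗
d: successors {e}; ◇p there: e:T. ✓
e: successors {f}; ◇p there: f:F. ✗
f: no successors, so □◇p holds vacuously. ✓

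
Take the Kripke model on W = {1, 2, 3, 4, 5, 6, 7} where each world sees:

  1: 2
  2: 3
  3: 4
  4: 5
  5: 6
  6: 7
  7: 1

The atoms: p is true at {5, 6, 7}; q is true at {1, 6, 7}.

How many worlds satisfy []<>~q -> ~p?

1: []<>~q is T, ~p is T. ✓
2: []<>~q is T, ~p is T. ✓
3: []<>~q is T, ~p is T. ✓
4: []<>~q is F, ~p is T. ✓
5: []<>~q is F, ~p is F. ✓
6: []<>~q is F, ~p is F. ✓
7: []<>~q is T, ~p is F. ✗
Satisfying worlds: {1, 2, 3, 4, 5, 6}.

6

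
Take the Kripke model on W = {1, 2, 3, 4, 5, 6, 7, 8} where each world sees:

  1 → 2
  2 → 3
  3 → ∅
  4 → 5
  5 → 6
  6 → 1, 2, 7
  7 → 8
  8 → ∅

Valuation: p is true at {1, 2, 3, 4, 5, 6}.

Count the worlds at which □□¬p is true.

1: successors {2}; □¬p there: 2:F. ✗
2: successors {3}; □¬p there: 3:T. ✓
3: no successors, so □□¬p holds vacuously. ✓
4: successors {5}; □¬p there: 5:F. ✗
5: successors {6}; □¬p there: 6:F. ✗
6: successors {1, 2, 7}; □¬p there: 1:F, 2:F, 7:T. ✗
7: successors {8}; □¬p there: 8:T. ✓
8: no successors, so □□¬p holds vacuously. ✓
Satisfying worlds: {2, 3, 7, 8}.

4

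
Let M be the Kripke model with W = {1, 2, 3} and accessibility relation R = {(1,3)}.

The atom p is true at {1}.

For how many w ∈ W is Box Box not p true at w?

1: successors {3}; Box not p there: 3:T. ✓
2: no successors, so Box Box not p holds vacuously. ✓
3: no successors, so Box Box not p holds vacuously. ✓
Satisfying worlds: {1, 2, 3}.

3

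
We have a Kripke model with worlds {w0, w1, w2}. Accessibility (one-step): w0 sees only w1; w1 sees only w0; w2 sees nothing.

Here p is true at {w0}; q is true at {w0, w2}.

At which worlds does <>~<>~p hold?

w0: successors {w1}; ~<>~p there: w1:T. ✓
w1: successors {w0}; ~<>~p there: w0:F. ✗
w2: no successors, so <>~<>~p fails. ✗

{w0}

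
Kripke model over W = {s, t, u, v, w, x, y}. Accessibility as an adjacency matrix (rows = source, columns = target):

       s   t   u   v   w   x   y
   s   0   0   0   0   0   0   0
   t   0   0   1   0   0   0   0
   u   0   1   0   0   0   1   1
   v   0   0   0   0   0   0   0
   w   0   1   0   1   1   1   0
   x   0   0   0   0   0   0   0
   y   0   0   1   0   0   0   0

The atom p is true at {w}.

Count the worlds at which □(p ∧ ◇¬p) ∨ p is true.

4

s: □(p ∧ ◇¬p) is T, p is F. ✓
t: □(p ∧ ◇¬p) is F, p is F. ✗
u: □(p ∧ ◇¬p) is F, p is F. ✗
v: □(p ∧ ◇¬p) is T, p is F. ✓
w: □(p ∧ ◇¬p) is F, p is T. ✓
x: □(p ∧ ◇¬p) is T, p is F. ✓
y: □(p ∧ ◇¬p) is F, p is F. ✗
Satisfying worlds: {s, v, w, x}.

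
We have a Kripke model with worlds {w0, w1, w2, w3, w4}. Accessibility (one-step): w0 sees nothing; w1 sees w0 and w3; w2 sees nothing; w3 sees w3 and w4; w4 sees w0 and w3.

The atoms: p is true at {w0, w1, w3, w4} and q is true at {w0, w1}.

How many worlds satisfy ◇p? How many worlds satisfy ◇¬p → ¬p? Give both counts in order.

3 and 5

For ◇p:
w0: no successors, so ◇p fails. ✗
w1: successors {w0, w3}; p there: w0:T, w3:T. ✓
w2: no successors, so ◇p fails. ✗
w3: successors {w3, w4}; p there: w3:T, w4:T. ✓
w4: successors {w0, w3}; p there: w0:T, w3:T. ✓
— 3 worlds.
For ◇¬p → ¬p:
w0: ◇¬p is F, ¬p is F. ✓
w1: ◇¬p is F, ¬p is F. ✓
w2: ◇¬p is F, ¬p is T. ✓
w3: ◇¬p is F, ¬p is F. ✓
w4: ◇¬p is F, ¬p is F. ✓
— 5 worlds.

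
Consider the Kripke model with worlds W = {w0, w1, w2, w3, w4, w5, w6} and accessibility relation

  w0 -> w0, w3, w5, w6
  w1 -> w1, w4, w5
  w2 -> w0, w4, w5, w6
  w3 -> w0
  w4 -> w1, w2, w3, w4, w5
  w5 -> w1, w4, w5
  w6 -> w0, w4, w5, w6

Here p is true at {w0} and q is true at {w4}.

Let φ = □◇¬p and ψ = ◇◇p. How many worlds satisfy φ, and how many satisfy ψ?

For □◇¬p:
w0: successors {w0, w3, w5, w6}; ◇¬p there: w0:T, w3:F, w5:T, w6:T. ✗
w1: successors {w1, w4, w5}; ◇¬p there: w1:T, w4:T, w5:T. ✓
w2: successors {w0, w4, w5, w6}; ◇¬p there: w0:T, w4:T, w5:T, w6:T. ✓
w3: successors {w0}; ◇¬p there: w0:T. ✓
w4: successors {w1, w2, w3, w4, w5}; ◇¬p there: w1:T, w2:T, w3:F, w4:T, w5:T. ✗
w5: successors {w1, w4, w5}; ◇¬p there: w1:T, w4:T, w5:T. ✓
w6: successors {w0, w4, w5, w6}; ◇¬p there: w0:T, w4:T, w5:T, w6:T. ✓
— 5 worlds.
For ◇◇p:
w0: successors {w0, w3, w5, w6}; ◇p there: w0:T, w3:T, w5:F, w6:T. ✓
w1: successors {w1, w4, w5}; ◇p there: w1:F, w4:F, w5:F. ✗
w2: successors {w0, w4, w5, w6}; ◇p there: w0:T, w4:F, w5:F, w6:T. ✓
w3: successors {w0}; ◇p there: w0:T. ✓
w4: successors {w1, w2, w3, w4, w5}; ◇p there: w1:F, w2:T, w3:T, w4:F, w5:F. ✓
w5: successors {w1, w4, w5}; ◇p there: w1:F, w4:F, w5:F. ✗
w6: successors {w0, w4, w5, w6}; ◇p there: w0:T, w4:F, w5:F, w6:T. ✓
— 5 worlds.

5 and 5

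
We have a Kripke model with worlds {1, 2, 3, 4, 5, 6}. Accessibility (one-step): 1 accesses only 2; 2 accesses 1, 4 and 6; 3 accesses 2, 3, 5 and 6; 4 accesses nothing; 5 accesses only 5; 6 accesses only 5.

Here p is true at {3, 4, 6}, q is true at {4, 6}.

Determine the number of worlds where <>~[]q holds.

5

1: successors {2}; ~[]q there: 2:T. ✓
2: successors {1, 4, 6}; ~[]q there: 1:T, 4:F, 6:T. ✓
3: successors {2, 3, 5, 6}; ~[]q there: 2:T, 3:T, 5:T, 6:T. ✓
4: no successors, so <>~[]q fails. ✗
5: successors {5}; ~[]q there: 5:T. ✓
6: successors {5}; ~[]q there: 5:T. ✓
Satisfying worlds: {1, 2, 3, 5, 6}.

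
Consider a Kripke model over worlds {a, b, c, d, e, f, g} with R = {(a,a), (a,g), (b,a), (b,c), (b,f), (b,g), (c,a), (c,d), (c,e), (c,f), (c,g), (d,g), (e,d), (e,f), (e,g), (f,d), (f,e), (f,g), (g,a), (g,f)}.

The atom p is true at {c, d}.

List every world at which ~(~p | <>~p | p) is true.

a: ~p | <>~p | p is T. ✗
b: ~p | <>~p | p is T. ✗
c: ~p | <>~p | p is T. ✗
d: ~p | <>~p | p is T. ✗
e: ~p | <>~p | p is T. ✗
f: ~p | <>~p | p is T. ✗
g: ~p | <>~p | p is T. ✗

∅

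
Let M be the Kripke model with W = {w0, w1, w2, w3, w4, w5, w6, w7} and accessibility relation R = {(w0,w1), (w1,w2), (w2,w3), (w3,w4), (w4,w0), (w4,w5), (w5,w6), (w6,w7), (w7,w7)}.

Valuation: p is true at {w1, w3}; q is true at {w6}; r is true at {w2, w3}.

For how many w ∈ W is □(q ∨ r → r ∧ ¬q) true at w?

w0: successors {w1}; q ∨ r → r ∧ ¬q there: w1:T. ✓
w1: successors {w2}; q ∨ r → r ∧ ¬q there: w2:T. ✓
w2: successors {w3}; q ∨ r → r ∧ ¬q there: w3:T. ✓
w3: successors {w4}; q ∨ r → r ∧ ¬q there: w4:T. ✓
w4: successors {w0, w5}; q ∨ r → r ∧ ¬q there: w0:T, w5:T. ✓
w5: successors {w6}; q ∨ r → r ∧ ¬q there: w6:F. ✗
w6: successors {w7}; q ∨ r → r ∧ ¬q there: w7:T. ✓
w7: successors {w7}; q ∨ r → r ∧ ¬q there: w7:T. ✓
Satisfying worlds: {w0, w1, w2, w3, w4, w6, w7}.

7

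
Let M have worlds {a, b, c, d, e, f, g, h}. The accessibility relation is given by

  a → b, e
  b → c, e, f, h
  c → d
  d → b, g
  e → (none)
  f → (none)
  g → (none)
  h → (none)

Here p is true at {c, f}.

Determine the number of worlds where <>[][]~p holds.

a: successors {b, e}; [][]~p there: b:T, e:T. ✓
b: successors {c, e, f, h}; [][]~p there: c:T, e:T, f:T, h:T. ✓
c: successors {d}; [][]~p there: d:F. ✗
d: successors {b, g}; [][]~p there: b:T, g:T. ✓
e: no successors, so <>[][]~p fails. ✗
f: no successors, so <>[][]~p fails. ✗
g: no successors, so <>[][]~p fails. ✗
h: no successors, so <>[][]~p fails. ✗
Satisfying worlds: {a, b, d}.

3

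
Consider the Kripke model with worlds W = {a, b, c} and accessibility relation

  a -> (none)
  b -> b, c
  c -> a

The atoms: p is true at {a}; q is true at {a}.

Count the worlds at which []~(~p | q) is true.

1

a: no successors, so []~(~p | q) holds vacuously. ✓
b: successors {b, c}; ~(~p | q) there: b:F, c:F. ✗
c: successors {a}; ~(~p | q) there: a:F. ✗
Satisfying worlds: {a}.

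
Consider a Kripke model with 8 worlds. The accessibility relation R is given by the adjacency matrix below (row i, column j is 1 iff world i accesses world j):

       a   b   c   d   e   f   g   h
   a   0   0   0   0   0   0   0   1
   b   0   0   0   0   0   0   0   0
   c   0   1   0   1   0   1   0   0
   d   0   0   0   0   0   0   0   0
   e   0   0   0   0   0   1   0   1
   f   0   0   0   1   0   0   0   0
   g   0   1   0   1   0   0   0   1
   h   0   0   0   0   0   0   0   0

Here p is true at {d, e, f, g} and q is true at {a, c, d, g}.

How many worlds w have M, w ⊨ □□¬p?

6

a: successors {h}; □¬p there: h:T. ✓
b: no successors, so □□¬p holds vacuously. ✓
c: successors {b, d, f}; □¬p there: b:T, d:T, f:F. ✗
d: no successors, so □□¬p holds vacuously. ✓
e: successors {f, h}; □¬p there: f:F, h:T. ✗
f: successors {d}; □¬p there: d:T. ✓
g: successors {b, d, h}; □¬p there: b:T, d:T, h:T. ✓
h: no successors, so □□¬p holds vacuously. ✓
Satisfying worlds: {a, b, d, f, g, h}.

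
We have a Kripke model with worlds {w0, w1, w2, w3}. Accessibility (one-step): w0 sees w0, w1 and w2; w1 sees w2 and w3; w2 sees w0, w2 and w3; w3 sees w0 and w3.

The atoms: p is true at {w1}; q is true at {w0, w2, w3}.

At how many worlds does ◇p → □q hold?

3

w0: ◇p is T, □q is F. ✗
w1: ◇p is F, □q is T. ✓
w2: ◇p is F, □q is T. ✓
w3: ◇p is F, □q is T. ✓
Satisfying worlds: {w1, w2, w3}.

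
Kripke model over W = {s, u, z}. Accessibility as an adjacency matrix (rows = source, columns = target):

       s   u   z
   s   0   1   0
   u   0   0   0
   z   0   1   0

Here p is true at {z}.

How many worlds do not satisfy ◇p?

3

s: successors {u}; p there: u:F. ✗
u: no successors, so ◇p fails. ✗
z: successors {u}; p there: u:F. ✗
Satisfying worlds: ∅.
So ◇p fails at the other 3 worlds.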